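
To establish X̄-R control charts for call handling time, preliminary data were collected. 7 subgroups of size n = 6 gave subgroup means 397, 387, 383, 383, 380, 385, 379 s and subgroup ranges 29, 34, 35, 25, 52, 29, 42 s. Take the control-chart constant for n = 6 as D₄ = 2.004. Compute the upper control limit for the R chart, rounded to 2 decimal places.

R̄ = (29 + 34 + 35 + 25 + 52 + 29 + 42) / 7 = 246.0000 / 7 = 35.1429
UCL_R = D₄·R̄ = 2.004 × 35.1429 = 70.4263

70.43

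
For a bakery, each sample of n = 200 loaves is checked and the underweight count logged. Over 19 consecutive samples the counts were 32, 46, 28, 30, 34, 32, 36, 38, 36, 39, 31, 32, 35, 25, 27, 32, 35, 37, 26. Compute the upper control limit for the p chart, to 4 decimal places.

0.2450

p̄ = Σdᵢ / (k·n) = 631 / (19 × 200) = 0.16605
UCL = p̄ + 3·√(p̄(1−p̄)/n) = 0.16605 + 3 × √(0.16605×0.83395/200) = 0.16605 + 3 × 0.02631 = 0.24499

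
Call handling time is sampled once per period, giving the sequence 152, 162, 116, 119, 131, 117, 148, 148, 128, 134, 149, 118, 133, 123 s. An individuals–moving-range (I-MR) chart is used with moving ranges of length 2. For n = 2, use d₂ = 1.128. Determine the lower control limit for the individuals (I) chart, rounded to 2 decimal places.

X̄ = (152 + 162 + 116 + 119 + 131 + 117 + 148 + 148 + 128 + 134 + 149 + 118 + 133 + 123) / 14 = 134.1429
Moving ranges: 10, 46, 3, 12, 14, 31, 0, 20, 6, 15, 31, 15, 10; M̄R̄ = 213.0000 / 13 = 16.3846
LCL = X̄ − 3·M̄R̄/d₂ = 134.1429 − 3 × 16.3846 / 1.128 = 90.5668

90.57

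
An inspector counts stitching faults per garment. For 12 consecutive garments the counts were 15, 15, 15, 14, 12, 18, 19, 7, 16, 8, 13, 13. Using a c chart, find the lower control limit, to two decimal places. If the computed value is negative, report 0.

c̄ = (15 + 15 + 15 + 14 + 12 + 18 + 19 + 7 + 16 + 8 + 13 + 13) / 12 = 165 / 12 = 13.7500
LCL = c̄ − 3√c̄ = 13.7500 − 3 × 3.7081 = 2.6257

2.63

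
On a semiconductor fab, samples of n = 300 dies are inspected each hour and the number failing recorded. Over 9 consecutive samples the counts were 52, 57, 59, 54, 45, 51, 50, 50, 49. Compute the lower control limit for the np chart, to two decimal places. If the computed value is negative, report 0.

p̄ = Σdᵢ / (k·n) = 467 / (9 × 300) = 0.17296
LCL = np̄ − 3·√(np̄(1−p̄)) = 51.8889 − 3 × 6.5509 = 32.2362

32.24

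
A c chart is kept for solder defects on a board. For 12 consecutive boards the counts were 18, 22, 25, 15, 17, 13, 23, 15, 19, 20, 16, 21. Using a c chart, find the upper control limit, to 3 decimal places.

c̄ = (18 + 22 + 25 + 15 + 17 + 13 + 23 + 15 + 19 + 20 + 16 + 21) / 12 = 224 / 12 = 18.6667
UCL = c̄ + 3√c̄ = 18.6667 + 3 × √18.6667 = 18.6667 + 3 × 4.3205 = 31.6281

31.628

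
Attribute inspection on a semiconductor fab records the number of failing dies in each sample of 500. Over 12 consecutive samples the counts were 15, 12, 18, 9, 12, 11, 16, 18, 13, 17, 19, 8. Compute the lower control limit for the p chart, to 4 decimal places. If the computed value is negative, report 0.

0.0059

p̄ = Σdᵢ / (k·n) = 168 / (12 × 500) = 0.02800
LCL = p̄ − 3·√(p̄(1−p̄)/n) = 0.02800 − 3 × 0.00738 = 0.00587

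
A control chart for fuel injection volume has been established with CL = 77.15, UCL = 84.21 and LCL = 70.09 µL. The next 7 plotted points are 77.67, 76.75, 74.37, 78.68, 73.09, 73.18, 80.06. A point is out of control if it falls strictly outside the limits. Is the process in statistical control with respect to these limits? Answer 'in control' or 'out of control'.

in control

All 7 points lie within [70.09, 84.21].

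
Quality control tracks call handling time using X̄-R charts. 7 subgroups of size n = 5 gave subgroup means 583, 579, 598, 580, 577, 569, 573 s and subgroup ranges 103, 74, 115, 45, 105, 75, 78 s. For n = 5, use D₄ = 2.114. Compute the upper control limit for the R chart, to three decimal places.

R̄ = (103 + 74 + 115 + 45 + 105 + 75 + 78) / 7 = 595.0000 / 7 = 85.0000
UCL_R = D₄·R̄ = 2.114 × 85.0000 = 179.6900

179.690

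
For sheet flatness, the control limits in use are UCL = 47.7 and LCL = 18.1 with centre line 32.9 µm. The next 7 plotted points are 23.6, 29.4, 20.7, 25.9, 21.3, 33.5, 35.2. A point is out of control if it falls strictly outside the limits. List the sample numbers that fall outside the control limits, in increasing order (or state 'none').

none

All 7 points lie within [18.1, 47.7].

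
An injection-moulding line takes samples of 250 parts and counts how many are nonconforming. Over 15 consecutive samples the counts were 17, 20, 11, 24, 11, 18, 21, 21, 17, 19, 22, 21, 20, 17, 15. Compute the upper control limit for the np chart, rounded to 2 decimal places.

30.61

p̄ = Σdᵢ / (k·n) = 274 / (15 × 250) = 0.07307
UCL = np̄ + 3·√(np̄(1−p̄)) = 18.2667 + 3 × √(18.2667×0.92693) = 18.2667 + 3 × 4.1148 = 30.6112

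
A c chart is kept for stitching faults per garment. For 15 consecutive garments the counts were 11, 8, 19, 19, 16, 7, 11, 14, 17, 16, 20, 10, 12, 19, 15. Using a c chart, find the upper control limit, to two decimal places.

c̄ = (11 + 8 + 19 + 19 + 16 + 7 + 11 + 14 + 17 + 16 + 20 + 10 + 12 + 19 + 15) / 15 = 214 / 15 = 14.2667
UCL = c̄ + 3√c̄ = 14.2667 + 3 × √14.2667 = 14.2667 + 3 × 3.7771 = 25.5980

25.60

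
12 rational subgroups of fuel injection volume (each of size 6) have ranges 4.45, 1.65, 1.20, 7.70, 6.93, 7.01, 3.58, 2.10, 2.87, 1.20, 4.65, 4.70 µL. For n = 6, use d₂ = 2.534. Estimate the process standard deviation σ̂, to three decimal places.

R̄ = (4.45 + 1.65 + 1.20 + 7.70 + 6.93 + 7.01 + 3.58 + 2.10 + 2.87 + 1.20 + 4.65 + 4.70) / 12 = 4.0033
σ̂ = R̄ / d₂ = 4.0033 / 2.534 = 1.5798

1.580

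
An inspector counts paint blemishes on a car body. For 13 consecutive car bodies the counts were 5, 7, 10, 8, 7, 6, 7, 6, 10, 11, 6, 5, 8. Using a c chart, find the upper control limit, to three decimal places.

c̄ = (5 + 7 + 10 + 8 + 7 + 6 + 7 + 6 + 10 + 11 + 6 + 5 + 8) / 13 = 96 / 13 = 7.3846
UCL = c̄ + 3√c̄ = 7.3846 + 3 × √7.3846 = 7.3846 + 3 × 2.7175 = 15.5370

15.537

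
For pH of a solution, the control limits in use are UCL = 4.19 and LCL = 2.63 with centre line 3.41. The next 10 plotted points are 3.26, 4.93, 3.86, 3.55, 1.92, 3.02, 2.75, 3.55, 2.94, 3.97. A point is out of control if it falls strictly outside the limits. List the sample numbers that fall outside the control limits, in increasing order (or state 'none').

Compare each point to [2.63, 4.19]: sample 2 = 4.93 > UCL; sample 5 = 1.92 < LCL.

2, 5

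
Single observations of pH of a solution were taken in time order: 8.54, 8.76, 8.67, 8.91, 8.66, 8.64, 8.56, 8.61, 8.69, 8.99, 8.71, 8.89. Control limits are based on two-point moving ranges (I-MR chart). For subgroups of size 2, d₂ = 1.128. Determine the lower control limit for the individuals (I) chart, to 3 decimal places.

8.286

X̄ = (8.54 + 8.76 + 8.67 + 8.91 + 8.66 + 8.64 + 8.56 + 8.61 + 8.69 + 8.99 + 8.71 + 8.89) / 12 = 8.7192
Moving ranges: 0.22, 0.09, 0.24, 0.25, 0.02, 0.08, 0.05, 0.08, 0.30, 0.28, 0.18; M̄R̄ = 1.7900 / 11 = 0.1627
LCL = X̄ − 3·M̄R̄/d₂ = 8.7192 − 3 × 0.1627 / 1.128 = 8.2864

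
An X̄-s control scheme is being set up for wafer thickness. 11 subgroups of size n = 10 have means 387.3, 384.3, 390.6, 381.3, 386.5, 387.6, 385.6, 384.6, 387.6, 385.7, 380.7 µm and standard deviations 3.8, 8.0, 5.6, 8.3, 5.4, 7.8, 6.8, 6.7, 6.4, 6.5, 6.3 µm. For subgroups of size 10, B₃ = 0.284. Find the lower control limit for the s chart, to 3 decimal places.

1.849

s̄ = (3.8 + 8.0 + 5.6 + 8.3 + 5.4 + 7.8 + 6.8 + 6.7 + 6.4 + 6.5 + 6.3) / 11 = 6.5091
LCL_s = B₃·s̄ = 0.284 × 6.5091 = 1.8486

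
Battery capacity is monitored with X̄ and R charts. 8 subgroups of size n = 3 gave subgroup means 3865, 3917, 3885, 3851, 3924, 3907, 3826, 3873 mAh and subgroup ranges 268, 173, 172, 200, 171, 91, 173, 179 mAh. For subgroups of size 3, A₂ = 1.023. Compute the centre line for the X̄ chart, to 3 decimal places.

X̄̄ = (3865 + 3917 + 3885 + 3851 + 3924 + 3907 + 3826 + 3873) / 8 = 31048.0000 / 8 = 3881.0000
CL = X̄̄ = 3881.0000

3881.000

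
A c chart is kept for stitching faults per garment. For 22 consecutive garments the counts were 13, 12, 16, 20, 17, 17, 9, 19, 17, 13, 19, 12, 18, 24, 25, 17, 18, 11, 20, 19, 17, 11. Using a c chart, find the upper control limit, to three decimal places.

28.748

c̄ = (13 + 12 + 16 + 20 + 17 + 17 + 9 + 19 + 17 + 13 + 19 + 12 + 18 + 24 + 25 + 17 + 18 + 11 + 20 + 19 + 17 + 11) / 22 = 364 / 22 = 16.5455
UCL = c̄ + 3√c̄ = 16.5455 + 3 × √16.5455 = 16.5455 + 3 × 4.0676 = 28.7483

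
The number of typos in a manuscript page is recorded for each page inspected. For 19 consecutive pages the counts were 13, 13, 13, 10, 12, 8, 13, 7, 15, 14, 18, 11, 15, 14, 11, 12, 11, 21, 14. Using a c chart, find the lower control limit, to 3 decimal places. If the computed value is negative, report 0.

2.122

c̄ = (13 + 13 + 13 + 10 + 12 + 8 + 13 + 7 + 15 + 14 + 18 + 11 + 15 + 14 + 11 + 12 + 11 + 21 + 14) / 19 = 245 / 19 = 12.8947
LCL = c̄ − 3√c̄ = 12.8947 − 3 × 3.5909 = 2.1220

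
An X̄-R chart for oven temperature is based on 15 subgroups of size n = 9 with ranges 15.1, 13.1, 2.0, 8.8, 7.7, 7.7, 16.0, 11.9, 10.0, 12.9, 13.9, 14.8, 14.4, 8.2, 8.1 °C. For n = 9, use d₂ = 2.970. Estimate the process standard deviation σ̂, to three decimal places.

R̄ = (15.1 + 13.1 + 2.0 + 8.8 + 7.7 + 7.7 + 16.0 + 11.9 + 10.0 + 12.9 + 13.9 + 14.8 + 14.4 + 8.2 + 8.1) / 15 = 10.9733
σ̂ = R̄ / d₂ = 10.9733 / 2.970 = 3.6947

3.695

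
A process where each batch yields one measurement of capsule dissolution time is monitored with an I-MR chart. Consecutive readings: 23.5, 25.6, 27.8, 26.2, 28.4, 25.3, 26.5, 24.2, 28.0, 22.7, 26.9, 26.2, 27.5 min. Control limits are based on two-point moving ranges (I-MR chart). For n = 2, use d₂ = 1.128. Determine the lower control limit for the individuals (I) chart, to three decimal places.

X̄ = (23.5 + 25.6 + 27.8 + 26.2 + 28.4 + 25.3 + 26.5 + 24.2 + 28.0 + 22.7 + 26.9 + 26.2 + 27.5) / 13 = 26.0615
Moving ranges: 2.1, 2.2, 1.6, 2.2, 3.1, 1.2, 2.3, 3.8, 5.3, 4.2, 0.7, 1.3; M̄R̄ = 30.0000 / 12 = 2.5000
LCL = X̄ − 3·M̄R̄/d₂ = 26.0615 − 3 × 2.5000 / 1.128 = 19.4126

19.413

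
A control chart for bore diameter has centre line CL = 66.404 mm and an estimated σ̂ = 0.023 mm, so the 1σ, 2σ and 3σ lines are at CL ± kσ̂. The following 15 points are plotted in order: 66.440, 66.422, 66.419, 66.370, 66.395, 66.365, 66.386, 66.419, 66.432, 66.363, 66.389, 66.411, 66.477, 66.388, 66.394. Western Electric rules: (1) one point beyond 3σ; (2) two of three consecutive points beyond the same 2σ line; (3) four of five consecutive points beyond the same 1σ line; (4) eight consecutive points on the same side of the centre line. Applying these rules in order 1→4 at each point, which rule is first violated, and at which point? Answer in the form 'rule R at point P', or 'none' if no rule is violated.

Zone of each point (C = within 1σ̂, B = 1σ̂–2σ̂, A = 2σ̂–3σ̂, * = beyond 3σ̂; sign = side of CL): 1:+B, 2:+C, 3:+C, 4:-B, 5:-C, 6:-B, 7:-C, 8:+C, 9:+B, 10:-B, 11:-C, 12:+C, 13:+*, 14:-C, 15:-C
Rule 1 (one point beyond the 3σ limits) is satisfied at point 13.

rule 1 at point 13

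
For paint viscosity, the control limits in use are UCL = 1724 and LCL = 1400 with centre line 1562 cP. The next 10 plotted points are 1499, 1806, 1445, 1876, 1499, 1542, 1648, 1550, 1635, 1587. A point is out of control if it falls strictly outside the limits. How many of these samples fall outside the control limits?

Compare each point to [1400, 1724]: sample 2 = 1806 > UCL; sample 4 = 1876 > UCL.

2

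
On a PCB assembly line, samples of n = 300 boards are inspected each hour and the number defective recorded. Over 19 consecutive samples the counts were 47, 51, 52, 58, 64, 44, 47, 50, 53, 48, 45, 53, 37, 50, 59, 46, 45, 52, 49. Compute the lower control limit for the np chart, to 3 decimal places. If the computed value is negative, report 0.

30.635

p̄ = Σdᵢ / (k·n) = 950 / (19 × 300) = 0.16667
LCL = np̄ − 3·√(np̄(1−p̄)) = 50.0000 − 3 × 6.4550 = 30.6351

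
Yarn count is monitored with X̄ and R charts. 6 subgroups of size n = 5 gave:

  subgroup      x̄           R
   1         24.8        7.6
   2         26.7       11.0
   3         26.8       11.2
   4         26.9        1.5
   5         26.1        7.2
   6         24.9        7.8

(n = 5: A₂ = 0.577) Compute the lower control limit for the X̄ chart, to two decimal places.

21.58

X̄̄ = (24.8 + 26.7 + 26.8 + 26.9 + 26.1 + 24.9) / 6 = 156.2000 / 6 = 26.0333
R̄ = (7.6 + 11.0 + 11.2 + 1.5 + 7.2 + 7.8) / 6 = 46.3000 / 6 = 7.7167
LCL = X̄̄ − A₂·R̄ = 26.0333 − 0.577 × 7.7167 = 21.5808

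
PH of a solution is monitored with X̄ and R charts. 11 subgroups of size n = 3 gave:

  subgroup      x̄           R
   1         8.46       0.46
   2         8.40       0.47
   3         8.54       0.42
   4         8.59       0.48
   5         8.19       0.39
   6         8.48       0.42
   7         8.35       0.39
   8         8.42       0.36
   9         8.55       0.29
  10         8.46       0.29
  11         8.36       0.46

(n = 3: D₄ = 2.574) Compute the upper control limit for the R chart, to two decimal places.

1.04

R̄ = (0.46 + 0.47 + 0.42 + 0.48 + 0.39 + 0.42 + 0.39 + 0.36 + 0.29 + 0.29 + 0.46) / 11 = 4.4300 / 11 = 0.4027
UCL_R = D₄·R̄ = 2.574 × 0.4027 = 1.0366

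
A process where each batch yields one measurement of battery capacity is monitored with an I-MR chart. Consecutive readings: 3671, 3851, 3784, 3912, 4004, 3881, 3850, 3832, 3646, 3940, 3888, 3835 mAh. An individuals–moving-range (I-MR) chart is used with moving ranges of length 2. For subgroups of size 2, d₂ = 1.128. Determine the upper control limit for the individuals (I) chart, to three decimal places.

X̄ = (3671 + 3851 + 3784 + 3912 + 4004 + 3881 + 3850 + 3832 + 3646 + 3940 + 3888 + 3835) / 12 = 3841.1667
Moving ranges: 180, 67, 128, 92, 123, 31, 18, 186, 294, 52, 53; M̄R̄ = 1224.0000 / 11 = 111.2727
UCL = X̄ + 3·M̄R̄/d₂ = 3841.1667 + 3 × 111.2727 / 1.128 = 4137.1048

4137.105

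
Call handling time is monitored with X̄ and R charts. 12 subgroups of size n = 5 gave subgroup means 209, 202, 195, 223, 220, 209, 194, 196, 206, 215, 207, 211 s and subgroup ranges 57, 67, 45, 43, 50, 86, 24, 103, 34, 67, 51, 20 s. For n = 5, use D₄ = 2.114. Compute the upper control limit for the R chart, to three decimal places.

113.980

R̄ = (57 + 67 + 45 + 43 + 50 + 86 + 24 + 103 + 34 + 67 + 51 + 20) / 12 = 647.0000 / 12 = 53.9167
UCL_R = D₄·R̄ = 2.114 × 53.9167 = 113.9798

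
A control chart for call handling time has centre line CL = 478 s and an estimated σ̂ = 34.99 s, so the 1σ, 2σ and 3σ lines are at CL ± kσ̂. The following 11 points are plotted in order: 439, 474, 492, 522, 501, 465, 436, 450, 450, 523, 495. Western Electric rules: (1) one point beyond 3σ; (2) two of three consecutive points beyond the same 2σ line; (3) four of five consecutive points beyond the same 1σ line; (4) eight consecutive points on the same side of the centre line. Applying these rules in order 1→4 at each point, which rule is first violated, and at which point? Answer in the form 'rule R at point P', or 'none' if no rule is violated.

Zone of each point (C = within 1σ̂, B = 1σ̂–2σ̂, A = 2σ̂–3σ̂, * = beyond 3σ̂; sign = side of CL): 1:-B, 2:-C, 3:+C, 4:+B, 5:+C, 6:-C, 7:-B, 8:-C, 9:-C, 10:+B, 11:+C
No rule fires across all 11 points.

none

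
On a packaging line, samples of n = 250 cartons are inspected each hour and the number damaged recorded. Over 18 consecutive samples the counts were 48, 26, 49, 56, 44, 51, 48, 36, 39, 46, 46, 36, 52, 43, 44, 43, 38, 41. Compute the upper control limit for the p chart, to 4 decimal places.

0.2467

p̄ = Σdᵢ / (k·n) = 786 / (18 × 250) = 0.17467
UCL = p̄ + 3·√(p̄(1−p̄)/n) = 0.17467 + 3 × √(0.17467×0.82533/250) = 0.17467 + 3 × 0.02401 = 0.24671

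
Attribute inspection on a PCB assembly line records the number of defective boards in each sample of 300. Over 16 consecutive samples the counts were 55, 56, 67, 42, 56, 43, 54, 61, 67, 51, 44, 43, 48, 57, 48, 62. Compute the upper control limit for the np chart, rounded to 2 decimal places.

73.25

p̄ = Σdᵢ / (k·n) = 854 / (16 × 300) = 0.17792
UCL = np̄ + 3·√(np̄(1−p̄)) = 53.3750 + 3 × √(53.3750×0.82208) = 53.3750 + 3 × 6.6241 = 73.2473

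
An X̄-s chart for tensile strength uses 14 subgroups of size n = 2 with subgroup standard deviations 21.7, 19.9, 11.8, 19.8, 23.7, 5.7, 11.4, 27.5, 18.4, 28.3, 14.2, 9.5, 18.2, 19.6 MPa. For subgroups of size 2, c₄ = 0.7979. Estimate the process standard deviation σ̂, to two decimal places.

22.35

s̄ = (21.7 + 19.9 + 11.8 + 19.8 + 23.7 + 5.7 + 11.4 + 27.5 + 18.4 + 28.3 + 14.2 + 9.5 + 18.2 + 19.6) / 14 = 17.8357
σ̂ = s̄ / c₄ = 17.8357 / 0.7979 = 22.3533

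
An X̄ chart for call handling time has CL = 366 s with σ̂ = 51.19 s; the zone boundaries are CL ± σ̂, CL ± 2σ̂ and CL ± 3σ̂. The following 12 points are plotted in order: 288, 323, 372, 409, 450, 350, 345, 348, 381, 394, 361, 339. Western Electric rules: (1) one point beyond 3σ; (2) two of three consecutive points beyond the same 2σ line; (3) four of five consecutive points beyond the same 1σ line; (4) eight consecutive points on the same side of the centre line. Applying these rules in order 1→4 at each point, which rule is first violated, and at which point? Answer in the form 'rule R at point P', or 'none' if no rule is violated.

none

Zone of each point (C = within 1σ̂, B = 1σ̂–2σ̂, A = 2σ̂–3σ̂, * = beyond 3σ̂; sign = side of CL): 1:-B, 2:-C, 3:+C, 4:+C, 5:+B, 6:-C, 7:-C, 8:-C, 9:+C, 10:+C, 11:-C, 12:-C
No rule fires across all 12 points.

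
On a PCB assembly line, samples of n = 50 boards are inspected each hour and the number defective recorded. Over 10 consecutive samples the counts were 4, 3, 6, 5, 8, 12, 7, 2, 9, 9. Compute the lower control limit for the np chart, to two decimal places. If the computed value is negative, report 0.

p̄ = Σdᵢ / (k·n) = 65 / (10 × 50) = 0.13000
LCL = np̄ − 3·√(np̄(1−p̄)) = 6.5000 − 3 × 2.3780 = -0.6341 → 0 (negative, so LCL = 0)

0.00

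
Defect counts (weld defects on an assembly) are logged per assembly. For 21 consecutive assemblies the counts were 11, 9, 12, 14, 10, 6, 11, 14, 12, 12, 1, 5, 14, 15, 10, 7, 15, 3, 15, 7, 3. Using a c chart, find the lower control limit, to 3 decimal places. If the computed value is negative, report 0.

c̄ = (11 + 9 + 12 + 14 + 10 + 6 + 11 + 14 + 12 + 12 + 1 + 5 + 14 + 15 + 10 + 7 + 15 + 3 + 15 + 7 + 3) / 21 = 206 / 21 = 9.8095
LCL = c̄ − 3√c̄ = 9.8095 − 3 × 3.1320 = 0.4135

0.413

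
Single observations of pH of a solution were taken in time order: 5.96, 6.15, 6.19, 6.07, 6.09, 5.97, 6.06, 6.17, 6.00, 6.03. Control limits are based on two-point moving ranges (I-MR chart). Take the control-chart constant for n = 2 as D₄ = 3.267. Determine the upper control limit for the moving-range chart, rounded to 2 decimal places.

Moving ranges: 0.19, 0.04, 0.12, 0.02, 0.12, 0.09, 0.11, 0.17, 0.03; M̄R̄ = 0.8900 / 9 = 0.0989
UCL_MR = D₄·M̄R̄ = 3.267 × 0.0989 = 0.3231

0.32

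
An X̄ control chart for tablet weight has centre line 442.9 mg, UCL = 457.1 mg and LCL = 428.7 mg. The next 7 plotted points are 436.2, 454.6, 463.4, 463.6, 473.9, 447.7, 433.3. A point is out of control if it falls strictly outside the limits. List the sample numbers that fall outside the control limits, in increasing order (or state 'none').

3, 4, 5

Compare each point to [428.7, 457.1]: sample 3 = 463.4 > UCL; sample 4 = 463.6 > UCL; sample 5 = 473.9 > UCL.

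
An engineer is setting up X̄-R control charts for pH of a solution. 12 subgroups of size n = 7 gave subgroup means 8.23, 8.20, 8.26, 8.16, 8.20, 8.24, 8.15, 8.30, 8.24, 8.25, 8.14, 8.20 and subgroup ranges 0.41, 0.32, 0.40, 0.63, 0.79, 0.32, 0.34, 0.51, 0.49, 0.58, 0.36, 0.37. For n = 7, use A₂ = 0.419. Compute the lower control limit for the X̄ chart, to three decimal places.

8.021

X̄̄ = (8.23 + 8.20 + 8.26 + 8.16 + 8.20 + 8.24 + 8.15 + 8.30 + 8.24 + 8.25 + 8.14 + 8.20) / 12 = 98.5700 / 12 = 8.2142
R̄ = (0.41 + 0.32 + 0.40 + 0.63 + 0.79 + 0.32 + 0.34 + 0.51 + 0.49 + 0.58 + 0.36 + 0.37) / 12 = 5.5200 / 12 = 0.4600
LCL = X̄̄ − A₂·R̄ = 8.2142 − 0.419 × 0.4600 = 8.0214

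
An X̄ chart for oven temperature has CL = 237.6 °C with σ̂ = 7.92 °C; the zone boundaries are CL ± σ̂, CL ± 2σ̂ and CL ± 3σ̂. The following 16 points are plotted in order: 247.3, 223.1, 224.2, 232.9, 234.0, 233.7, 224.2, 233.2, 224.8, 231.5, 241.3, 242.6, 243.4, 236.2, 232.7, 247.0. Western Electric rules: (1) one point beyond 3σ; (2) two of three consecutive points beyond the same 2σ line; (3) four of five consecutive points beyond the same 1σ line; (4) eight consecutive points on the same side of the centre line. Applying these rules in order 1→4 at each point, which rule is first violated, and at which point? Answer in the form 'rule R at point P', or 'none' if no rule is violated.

rule 4 at point 9

Zone of each point (C = within 1σ̂, B = 1σ̂–2σ̂, A = 2σ̂–3σ̂, * = beyond 3σ̂; sign = side of CL): 1:+B, 2:-B, 3:-B, 4:-C, 5:-C, 6:-C, 7:-B, 8:-C, 9:-B, 10:-C, 11:+C, 12:+C, 13:+C, 14:-C, 15:-C, 16:+B
Rule 4 (eight consecutive points on the same side of the centre line) is satisfied at point 9.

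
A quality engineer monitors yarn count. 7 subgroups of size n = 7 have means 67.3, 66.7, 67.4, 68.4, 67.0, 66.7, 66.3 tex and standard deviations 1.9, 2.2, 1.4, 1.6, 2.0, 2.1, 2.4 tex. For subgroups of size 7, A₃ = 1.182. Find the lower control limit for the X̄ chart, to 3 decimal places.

64.818

X̄̄ = (67.3 + 66.7 + 67.4 + 68.4 + 67.0 + 66.7 + 66.3) / 7 = 67.1143
s̄ = (1.9 + 2.2 + 1.4 + 1.6 + 2.0 + 2.1 + 2.4) / 7 = 1.9429
LCL = X̄̄ − A₃·s̄ = 67.1143 − 1.182 × 1.9429 = 64.8178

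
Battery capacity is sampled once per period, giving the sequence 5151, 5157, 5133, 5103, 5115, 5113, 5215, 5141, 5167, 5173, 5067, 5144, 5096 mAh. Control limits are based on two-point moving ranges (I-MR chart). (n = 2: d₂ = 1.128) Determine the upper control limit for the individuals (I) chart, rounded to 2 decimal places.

5250.24

X̄ = (5151 + 5157 + 5133 + 5103 + 5115 + 5113 + 5215 + 5141 + 5167 + 5173 + 5067 + 5144 + 5096) / 13 = 5136.5385
Moving ranges: 6, 24, 30, 12, 2, 102, 74, 26, 6, 106, 77, 48; M̄R̄ = 513.0000 / 12 = 42.7500
UCL = X̄ + 3·M̄R̄/d₂ = 5136.5385 + 3 × 42.7500 / 1.128 = 5250.2353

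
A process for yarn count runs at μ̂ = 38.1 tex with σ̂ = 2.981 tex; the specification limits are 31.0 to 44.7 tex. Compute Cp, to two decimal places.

0.77

Cp = (USL − LSL) / (6σ̂) = (44.7 − 31.0) / (6 × 2.981) = 13.7000 / 17.8860 = 0.7660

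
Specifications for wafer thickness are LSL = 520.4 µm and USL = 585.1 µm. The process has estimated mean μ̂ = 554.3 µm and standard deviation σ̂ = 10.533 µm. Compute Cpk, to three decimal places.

Cpu = (USL − μ̂) / (3σ̂) = (585.1 − 554.3) / (3 × 10.533) = 0.9747; Cpl = (μ̂ − LSL) / (3σ̂) = (554.3 − 520.4) / (3 × 10.533) = 1.0728; Cpk = min(Cpu, Cpl) = 0.9747

0.975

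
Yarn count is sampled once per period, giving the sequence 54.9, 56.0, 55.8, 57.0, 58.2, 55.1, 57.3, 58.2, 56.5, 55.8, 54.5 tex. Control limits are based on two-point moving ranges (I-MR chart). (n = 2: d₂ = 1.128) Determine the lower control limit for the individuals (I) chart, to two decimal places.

X̄ = (54.9 + 56.0 + 55.8 + 57.0 + 58.2 + 55.1 + 57.3 + 58.2 + 56.5 + 55.8 + 54.5) / 11 = 56.3000
Moving ranges: 1.1, 0.2, 1.2, 1.2, 3.1, 2.2, 0.9, 1.7, 0.7, 1.3; M̄R̄ = 13.6000 / 10 = 1.3600
LCL = X̄ − 3·M̄R̄/d₂ = 56.3000 − 3 × 1.3600 / 1.128 = 52.6830

52.68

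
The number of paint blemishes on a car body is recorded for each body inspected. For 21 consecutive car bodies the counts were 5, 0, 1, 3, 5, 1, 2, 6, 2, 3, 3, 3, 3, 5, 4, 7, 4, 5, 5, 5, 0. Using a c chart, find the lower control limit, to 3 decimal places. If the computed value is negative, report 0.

0.000

c̄ = (5 + 0 + 1 + 3 + 5 + 1 + 2 + 6 + 2 + 3 + 3 + 3 + 3 + 5 + 4 + 7 + 4 + 5 + 5 + 5 + 0) / 21 = 72 / 21 = 3.4286
LCL = c̄ − 3√c̄ = 3.4286 − 3 × 1.8516 = -2.1263 → 0 (cannot be negative)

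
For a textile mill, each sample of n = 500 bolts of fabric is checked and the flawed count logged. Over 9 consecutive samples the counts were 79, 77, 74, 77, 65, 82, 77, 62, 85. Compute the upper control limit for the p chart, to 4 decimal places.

0.1987

p̄ = Σdᵢ / (k·n) = 678 / (9 × 500) = 0.15067
UCL = p̄ + 3·√(p̄(1−p̄)/n) = 0.15067 + 3 × √(0.15067×0.84933/500) = 0.15067 + 3 × 0.01600 = 0.19866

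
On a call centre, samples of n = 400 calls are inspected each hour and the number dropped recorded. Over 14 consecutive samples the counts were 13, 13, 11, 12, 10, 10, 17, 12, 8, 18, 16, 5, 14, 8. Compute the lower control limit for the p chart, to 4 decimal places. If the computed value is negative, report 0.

p̄ = Σdᵢ / (k·n) = 167 / (14 × 400) = 0.02982
LCL = p̄ − 3·√(p̄(1−p̄)/n) = 0.02982 − 3 × 0.00850 = 0.00431

0.0043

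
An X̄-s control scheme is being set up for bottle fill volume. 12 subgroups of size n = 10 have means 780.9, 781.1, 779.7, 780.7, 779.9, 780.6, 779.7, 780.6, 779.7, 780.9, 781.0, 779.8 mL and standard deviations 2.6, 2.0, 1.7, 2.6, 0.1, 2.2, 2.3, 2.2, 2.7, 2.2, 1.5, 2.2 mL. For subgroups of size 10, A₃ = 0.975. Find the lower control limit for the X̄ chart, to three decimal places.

778.409

X̄̄ = (780.9 + 781.1 + 779.7 + 780.7 + 779.9 + 780.6 + 779.7 + 780.6 + 779.7 + 780.9 + 781.0 + 779.8) / 12 = 780.3833
s̄ = (2.6 + 2.0 + 1.7 + 2.6 + 0.1 + 2.2 + 2.3 + 2.2 + 2.7 + 2.2 + 1.5 + 2.2) / 12 = 2.0250
LCL = X̄̄ − A₃·s̄ = 780.3833 − 0.975 × 2.0250 = 778.4090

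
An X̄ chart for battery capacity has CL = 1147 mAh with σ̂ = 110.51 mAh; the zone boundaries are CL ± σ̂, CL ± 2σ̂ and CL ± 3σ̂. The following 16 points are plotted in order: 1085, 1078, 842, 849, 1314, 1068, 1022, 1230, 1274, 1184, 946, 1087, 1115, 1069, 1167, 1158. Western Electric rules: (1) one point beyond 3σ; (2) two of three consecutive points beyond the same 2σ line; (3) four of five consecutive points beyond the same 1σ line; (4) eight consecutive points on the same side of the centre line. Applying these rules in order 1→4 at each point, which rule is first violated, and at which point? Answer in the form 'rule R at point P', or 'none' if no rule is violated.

rule 2 at point 4

Zone of each point (C = within 1σ̂, B = 1σ̂–2σ̂, A = 2σ̂–3σ̂, * = beyond 3σ̂; sign = side of CL): 1:-C, 2:-C, 3:-A, 4:-A, 5:+B, 6:-C, 7:-B, 8:+C, 9:+B, 10:+C, 11:-B, 12:-C, 13:-C, 14:-C, 15:+C, 16:+C
Rule 2 (two of three consecutive points beyond the same 2σ limit) is satisfied at point 4.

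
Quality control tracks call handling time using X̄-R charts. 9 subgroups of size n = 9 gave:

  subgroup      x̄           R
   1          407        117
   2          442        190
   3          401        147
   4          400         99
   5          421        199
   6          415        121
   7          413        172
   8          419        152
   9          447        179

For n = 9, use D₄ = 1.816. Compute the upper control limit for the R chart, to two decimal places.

277.65

R̄ = (117 + 190 + 147 + 99 + 199 + 121 + 172 + 152 + 179) / 9 = 1376.0000 / 9 = 152.8889
UCL_R = D₄·R̄ = 1.816 × 152.8889 = 277.6462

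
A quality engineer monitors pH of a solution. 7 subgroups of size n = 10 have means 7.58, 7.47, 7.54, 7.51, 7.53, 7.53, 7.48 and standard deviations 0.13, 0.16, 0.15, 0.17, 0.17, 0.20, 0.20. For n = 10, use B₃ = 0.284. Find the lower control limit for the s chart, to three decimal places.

s̄ = (0.13 + 0.16 + 0.15 + 0.17 + 0.17 + 0.20 + 0.20) / 7 = 0.1686
LCL_s = B₃·s̄ = 0.284 × 0.1686 = 0.0479

0.048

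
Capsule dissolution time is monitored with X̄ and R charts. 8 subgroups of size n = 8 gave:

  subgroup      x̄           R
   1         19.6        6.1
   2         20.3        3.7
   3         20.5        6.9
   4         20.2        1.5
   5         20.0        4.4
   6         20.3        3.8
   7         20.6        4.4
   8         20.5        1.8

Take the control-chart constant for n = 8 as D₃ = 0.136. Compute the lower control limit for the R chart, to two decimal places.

R̄ = (6.1 + 3.7 + 6.9 + 1.5 + 4.4 + 3.8 + 4.4 + 1.8) / 8 = 32.6000 / 8 = 4.0750
LCL_R = D₃·R̄ = 0.136 × 4.0750 = 0.5542

0.55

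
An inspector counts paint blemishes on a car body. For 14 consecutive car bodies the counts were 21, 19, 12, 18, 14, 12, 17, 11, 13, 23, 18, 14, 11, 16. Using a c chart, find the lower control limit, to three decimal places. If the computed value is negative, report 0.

c̄ = (21 + 19 + 12 + 18 + 14 + 12 + 17 + 11 + 13 + 23 + 18 + 14 + 11 + 16) / 14 = 219 / 14 = 15.6429
LCL = c̄ − 3√c̄ = 15.6429 − 3 × 3.9551 = 3.7775

3.778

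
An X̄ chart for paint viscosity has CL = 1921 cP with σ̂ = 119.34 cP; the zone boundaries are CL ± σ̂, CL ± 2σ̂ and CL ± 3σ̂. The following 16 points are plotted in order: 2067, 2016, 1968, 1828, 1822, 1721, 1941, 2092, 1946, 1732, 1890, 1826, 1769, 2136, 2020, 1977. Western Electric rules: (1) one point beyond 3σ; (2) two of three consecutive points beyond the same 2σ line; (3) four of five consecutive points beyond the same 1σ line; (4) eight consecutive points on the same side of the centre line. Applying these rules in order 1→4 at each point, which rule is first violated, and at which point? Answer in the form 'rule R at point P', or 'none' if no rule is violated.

Zone of each point (C = within 1σ̂, B = 1σ̂–2σ̂, A = 2σ̂–3σ̂, * = beyond 3σ̂; sign = side of CL): 1:+B, 2:+C, 3:+C, 4:-C, 5:-C, 6:-B, 7:+C, 8:+B, 9:+C, 10:-B, 11:-C, 12:-C, 13:-B, 14:+B, 15:+C, 16:+C
No rule fires across all 16 points.

none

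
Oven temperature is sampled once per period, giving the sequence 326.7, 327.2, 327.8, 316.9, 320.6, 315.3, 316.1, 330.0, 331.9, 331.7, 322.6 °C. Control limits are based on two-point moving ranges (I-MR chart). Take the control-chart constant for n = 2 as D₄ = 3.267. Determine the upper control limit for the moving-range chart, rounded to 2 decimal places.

Moving ranges: 0.5, 0.6, 10.9, 3.7, 5.3, 0.8, 13.9, 1.9, 0.2, 9.1; M̄R̄ = 46.9000 / 10 = 4.6900
UCL_MR = D₄·M̄R̄ = 3.267 × 4.6900 = 15.3222

15.32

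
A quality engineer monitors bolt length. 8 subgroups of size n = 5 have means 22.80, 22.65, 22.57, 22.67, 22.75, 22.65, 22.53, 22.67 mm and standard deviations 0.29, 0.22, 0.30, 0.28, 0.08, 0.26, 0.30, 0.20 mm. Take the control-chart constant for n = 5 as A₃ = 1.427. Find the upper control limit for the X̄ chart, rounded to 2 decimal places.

23.01

X̄̄ = (22.80 + 22.65 + 22.57 + 22.67 + 22.75 + 22.65 + 22.53 + 22.67) / 8 = 22.6612
s̄ = (0.29 + 0.22 + 0.30 + 0.28 + 0.08 + 0.26 + 0.30 + 0.20) / 8 = 0.2412
UCL = X̄̄ + A₃·s̄ = 22.6612 + 1.427 × 0.2412 = 23.0055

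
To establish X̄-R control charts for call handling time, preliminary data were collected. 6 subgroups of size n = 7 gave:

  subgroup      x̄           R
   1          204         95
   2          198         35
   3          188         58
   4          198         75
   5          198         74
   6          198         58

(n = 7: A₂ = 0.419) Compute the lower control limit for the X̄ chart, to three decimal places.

169.749

X̄̄ = (204 + 198 + 188 + 198 + 198 + 198) / 6 = 1184.0000 / 6 = 197.3333
R̄ = (95 + 35 + 58 + 75 + 74 + 58) / 6 = 395.0000 / 6 = 65.8333
LCL = X̄̄ − A₂·R̄ = 197.3333 − 0.419 × 65.8333 = 169.7492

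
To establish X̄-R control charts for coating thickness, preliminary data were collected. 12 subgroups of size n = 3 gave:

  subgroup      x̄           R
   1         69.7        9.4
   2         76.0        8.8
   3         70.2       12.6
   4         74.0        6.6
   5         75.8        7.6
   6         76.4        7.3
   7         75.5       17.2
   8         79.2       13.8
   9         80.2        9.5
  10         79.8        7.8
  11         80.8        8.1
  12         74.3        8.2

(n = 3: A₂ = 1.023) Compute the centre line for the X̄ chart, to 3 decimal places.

75.992

X̄̄ = (69.7 + 76.0 + 70.2 + 74.0 + 75.8 + 76.4 + 75.5 + 79.2 + 80.2 + 79.8 + 80.8 + 74.3) / 12 = 911.9000 / 12 = 75.9917
CL = X̄̄ = 75.9917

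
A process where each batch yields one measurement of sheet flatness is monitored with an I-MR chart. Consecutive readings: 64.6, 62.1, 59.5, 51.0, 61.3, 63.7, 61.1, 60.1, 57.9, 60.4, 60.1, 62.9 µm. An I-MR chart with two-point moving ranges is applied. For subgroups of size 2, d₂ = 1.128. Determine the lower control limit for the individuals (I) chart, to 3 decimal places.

X̄ = (64.6 + 62.1 + 59.5 + 51.0 + 61.3 + 63.7 + 61.1 + 60.1 + 57.9 + 60.4 + 60.1 + 62.9) / 12 = 60.3917
Moving ranges: 2.5, 2.6, 8.5, 10.3, 2.4, 2.6, 1.0, 2.2, 2.5, 0.3, 2.8; M̄R̄ = 37.7000 / 11 = 3.4273
LCL = X̄ − 3·M̄R̄/d₂ = 60.3917 − 3 × 3.4273 / 1.128 = 51.2766

51.277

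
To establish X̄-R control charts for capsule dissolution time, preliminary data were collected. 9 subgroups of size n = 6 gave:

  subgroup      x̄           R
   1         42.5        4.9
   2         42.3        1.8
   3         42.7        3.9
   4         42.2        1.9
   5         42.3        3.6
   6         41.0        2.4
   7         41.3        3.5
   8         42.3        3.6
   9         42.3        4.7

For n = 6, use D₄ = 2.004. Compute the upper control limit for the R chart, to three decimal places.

R̄ = (4.9 + 1.8 + 3.9 + 1.9 + 3.6 + 2.4 + 3.5 + 3.6 + 4.7) / 9 = 30.3000 / 9 = 3.3667
UCL_R = D₄·R̄ = 2.004 × 3.3667 = 6.7468

6.747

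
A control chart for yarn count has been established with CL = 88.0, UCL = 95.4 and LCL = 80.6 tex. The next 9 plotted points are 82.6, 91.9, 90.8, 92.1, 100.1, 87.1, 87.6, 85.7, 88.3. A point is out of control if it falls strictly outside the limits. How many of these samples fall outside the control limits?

1

Compare each point to [80.6, 95.4]: sample 5 = 100.1 > UCL.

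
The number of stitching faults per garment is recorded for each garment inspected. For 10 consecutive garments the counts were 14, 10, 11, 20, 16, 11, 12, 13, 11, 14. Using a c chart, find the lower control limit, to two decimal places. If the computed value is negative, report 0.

2.30

c̄ = (14 + 10 + 11 + 20 + 16 + 11 + 12 + 13 + 11 + 14) / 10 = 132 / 10 = 13.2000
LCL = c̄ − 3√c̄ = 13.2000 − 3 × 3.6332 = 2.3005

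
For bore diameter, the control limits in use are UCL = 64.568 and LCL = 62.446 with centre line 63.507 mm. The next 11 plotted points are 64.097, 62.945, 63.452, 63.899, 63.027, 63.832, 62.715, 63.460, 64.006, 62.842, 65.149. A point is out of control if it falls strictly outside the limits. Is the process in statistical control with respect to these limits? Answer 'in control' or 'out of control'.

Compare each point to [62.446, 64.568]: sample 11 = 65.149 > UCL.

out of control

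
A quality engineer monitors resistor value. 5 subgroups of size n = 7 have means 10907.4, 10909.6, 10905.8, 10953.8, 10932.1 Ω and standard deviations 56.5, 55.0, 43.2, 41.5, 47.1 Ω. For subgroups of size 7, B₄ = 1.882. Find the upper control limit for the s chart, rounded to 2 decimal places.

s̄ = (56.5 + 55.0 + 43.2 + 41.5 + 47.1) / 5 = 48.6600
UCL_s = B₄·s̄ = 1.882 × 48.6600 = 91.5781

91.58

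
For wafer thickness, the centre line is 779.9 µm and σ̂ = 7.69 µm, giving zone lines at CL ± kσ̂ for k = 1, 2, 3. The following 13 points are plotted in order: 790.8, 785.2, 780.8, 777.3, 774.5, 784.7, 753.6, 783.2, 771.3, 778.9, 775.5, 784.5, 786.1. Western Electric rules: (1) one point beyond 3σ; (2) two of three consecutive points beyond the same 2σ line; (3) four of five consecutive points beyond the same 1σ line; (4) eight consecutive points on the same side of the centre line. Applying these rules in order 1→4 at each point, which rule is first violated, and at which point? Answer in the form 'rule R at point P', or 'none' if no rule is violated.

Zone of each point (C = within 1σ̂, B = 1σ̂–2σ̂, A = 2σ̂–3σ̂, * = beyond 3σ̂; sign = side of CL): 1:+B, 2:+C, 3:+C, 4:-C, 5:-C, 6:+C, 7:-*, 8:+C, 9:-B, 10:-C, 11:-C, 12:+C, 13:+C
Rule 1 (one point beyond the 3σ limits) is satisfied at point 7.

rule 1 at point 7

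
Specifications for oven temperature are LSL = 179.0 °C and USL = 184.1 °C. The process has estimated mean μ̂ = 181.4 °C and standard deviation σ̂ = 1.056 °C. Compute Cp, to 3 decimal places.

0.805

Cp = (USL − LSL) / (6σ̂) = (184.1 − 179.0) / (6 × 1.056) = 5.1000 / 6.3360 = 0.8049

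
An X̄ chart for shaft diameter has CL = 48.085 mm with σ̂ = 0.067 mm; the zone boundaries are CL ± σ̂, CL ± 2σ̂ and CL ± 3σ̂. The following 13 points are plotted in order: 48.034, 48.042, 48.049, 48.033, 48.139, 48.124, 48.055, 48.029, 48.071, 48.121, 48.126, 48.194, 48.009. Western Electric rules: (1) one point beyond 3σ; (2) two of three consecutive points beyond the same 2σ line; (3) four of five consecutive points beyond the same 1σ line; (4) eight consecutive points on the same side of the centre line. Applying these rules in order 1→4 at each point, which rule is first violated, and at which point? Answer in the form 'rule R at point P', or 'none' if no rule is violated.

Zone of each point (C = within 1σ̂, B = 1σ̂–2σ̂, A = 2σ̂–3σ̂, * = beyond 3σ̂; sign = side of CL): 1:-C, 2:-C, 3:-C, 4:-C, 5:+C, 6:+C, 7:-C, 8:-C, 9:-C, 10:+C, 11:+C, 12:+B, 13:-B
No rule fires across all 13 points.

none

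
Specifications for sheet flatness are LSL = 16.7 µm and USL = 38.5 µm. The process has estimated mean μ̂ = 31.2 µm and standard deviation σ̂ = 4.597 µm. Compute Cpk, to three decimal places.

Cpu = (USL − μ̂) / (3σ̂) = (38.5 − 31.2) / (3 × 4.597) = 0.5293; Cpl = (μ̂ − LSL) / (3σ̂) = (31.2 − 16.7) / (3 × 4.597) = 1.0514; Cpk = min(Cpu, Cpl) = 0.5293

0.529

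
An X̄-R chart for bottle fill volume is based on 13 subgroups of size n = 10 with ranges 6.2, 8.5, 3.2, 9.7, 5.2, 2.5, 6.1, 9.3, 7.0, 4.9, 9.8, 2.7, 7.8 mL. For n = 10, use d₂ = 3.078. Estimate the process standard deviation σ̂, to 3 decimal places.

R̄ = (6.2 + 8.5 + 3.2 + 9.7 + 5.2 + 2.5 + 6.1 + 9.3 + 7.0 + 4.9 + 9.8 + 2.7 + 7.8) / 13 = 6.3769
σ̂ = R̄ / d₂ = 6.3769 / 3.078 = 2.0718

2.072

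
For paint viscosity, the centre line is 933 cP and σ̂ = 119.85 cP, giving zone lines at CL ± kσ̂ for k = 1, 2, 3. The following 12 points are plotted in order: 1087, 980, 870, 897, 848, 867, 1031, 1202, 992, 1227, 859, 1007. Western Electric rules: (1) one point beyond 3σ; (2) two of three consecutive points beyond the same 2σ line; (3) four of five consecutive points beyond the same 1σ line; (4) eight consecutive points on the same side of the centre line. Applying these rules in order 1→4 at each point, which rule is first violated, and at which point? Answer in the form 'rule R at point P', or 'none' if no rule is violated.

rule 2 at point 10

Zone of each point (C = within 1σ̂, B = 1σ̂–2σ̂, A = 2σ̂–3σ̂, * = beyond 3σ̂; sign = side of CL): 1:+B, 2:+C, 3:-C, 4:-C, 5:-C, 6:-C, 7:+C, 8:+A, 9:+C, 10:+A, 11:-C, 12:+C
Rule 2 (two of three consecutive points beyond the same 2σ limit) is satisfied at point 10.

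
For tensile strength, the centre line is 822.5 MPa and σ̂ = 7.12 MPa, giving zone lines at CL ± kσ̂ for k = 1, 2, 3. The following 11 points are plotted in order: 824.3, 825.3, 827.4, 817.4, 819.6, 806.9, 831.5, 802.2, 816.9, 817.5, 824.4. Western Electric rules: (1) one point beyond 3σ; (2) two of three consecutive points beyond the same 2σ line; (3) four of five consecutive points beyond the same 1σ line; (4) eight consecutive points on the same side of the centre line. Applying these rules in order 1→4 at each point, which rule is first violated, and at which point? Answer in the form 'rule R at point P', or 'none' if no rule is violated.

Zone of each point (C = within 1σ̂, B = 1σ̂–2σ̂, A = 2σ̂–3σ̂, * = beyond 3σ̂; sign = side of CL): 1:+C, 2:+C, 3:+C, 4:-C, 5:-C, 6:-A, 7:+B, 8:-A, 9:-C, 10:-C, 11:+C
Rule 2 (two of three consecutive points beyond the same 2σ limit) is satisfied at point 8.

rule 2 at point 8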